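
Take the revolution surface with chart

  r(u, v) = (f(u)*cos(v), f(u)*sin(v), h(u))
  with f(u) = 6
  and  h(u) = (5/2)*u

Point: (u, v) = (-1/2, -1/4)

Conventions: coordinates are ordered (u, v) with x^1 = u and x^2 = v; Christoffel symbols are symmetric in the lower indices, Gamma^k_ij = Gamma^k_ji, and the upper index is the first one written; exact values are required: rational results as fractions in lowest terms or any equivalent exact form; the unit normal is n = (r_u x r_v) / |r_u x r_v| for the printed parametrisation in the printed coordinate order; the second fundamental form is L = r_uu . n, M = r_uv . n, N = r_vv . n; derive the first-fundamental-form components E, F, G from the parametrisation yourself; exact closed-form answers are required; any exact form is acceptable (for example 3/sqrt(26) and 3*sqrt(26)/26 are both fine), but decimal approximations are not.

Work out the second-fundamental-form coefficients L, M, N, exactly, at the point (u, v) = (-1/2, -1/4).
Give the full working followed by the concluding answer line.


f = 6, f' = 0, f'' = 0, h' = 5/2, h'' = 0
E = 25/4, F = 0, G = 36; answer radicand W^2 = 25/4
unnormalised second-form numerators: l = 0, m = 0, n = 15; L = l/sqrt(25/4), and similarly M = m/sqrt(W^2), N = n/sqrt(W^2)

Answer: L = 0, M = 0, N = 6


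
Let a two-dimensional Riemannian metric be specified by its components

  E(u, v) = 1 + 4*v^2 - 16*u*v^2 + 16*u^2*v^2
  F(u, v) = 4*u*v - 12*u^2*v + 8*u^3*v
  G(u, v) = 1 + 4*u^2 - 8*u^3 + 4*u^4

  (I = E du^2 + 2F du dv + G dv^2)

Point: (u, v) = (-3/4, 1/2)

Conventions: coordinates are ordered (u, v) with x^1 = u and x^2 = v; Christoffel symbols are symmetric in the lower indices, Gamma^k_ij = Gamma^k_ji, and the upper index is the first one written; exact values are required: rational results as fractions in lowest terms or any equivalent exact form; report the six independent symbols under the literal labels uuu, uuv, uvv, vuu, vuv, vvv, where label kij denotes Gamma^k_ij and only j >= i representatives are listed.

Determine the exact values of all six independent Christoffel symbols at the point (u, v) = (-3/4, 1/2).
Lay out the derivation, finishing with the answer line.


E = 29/4, F = -105/16, G = 505/64 at the point
E_u = -10, E_v = 25, F_u = 71/4, F_v = -105/8, G_u = -105/4, G_v = 0
EG - F^2 = 905/64;  g^inv = (64/905) * [[505/64, 105/16], [105/16, 29/4]]
first-kind symbols [ij,l] = (1/2)(d_i g_jl + d_j g_il - d_l g_ij): [uu,u] = E_u/2 = -5, [uu,v] = F_u - E_v/2 = 21/4, [uv,u] = E_v/2 = 25/2, [uv,v] = G_u/2 = -105/8, [vv,u] = F_v - G_u/2 = 0, [vv,v] = G_v/2 = 0
Gamma^u_ij = (G*[ij,u] - F*[ij,v])/(EG - F^2), Gamma^v_ij = (E*[ij,v] - F*[ij,u])/(EG - F^2)

Answer: Gamma_uuu = -64/181, Gamma_uuv = 160/181, Gamma_uvv = 0, Gamma_vuu = 336/905, Gamma_vuv = -168/181, Gamma_vvv = 0


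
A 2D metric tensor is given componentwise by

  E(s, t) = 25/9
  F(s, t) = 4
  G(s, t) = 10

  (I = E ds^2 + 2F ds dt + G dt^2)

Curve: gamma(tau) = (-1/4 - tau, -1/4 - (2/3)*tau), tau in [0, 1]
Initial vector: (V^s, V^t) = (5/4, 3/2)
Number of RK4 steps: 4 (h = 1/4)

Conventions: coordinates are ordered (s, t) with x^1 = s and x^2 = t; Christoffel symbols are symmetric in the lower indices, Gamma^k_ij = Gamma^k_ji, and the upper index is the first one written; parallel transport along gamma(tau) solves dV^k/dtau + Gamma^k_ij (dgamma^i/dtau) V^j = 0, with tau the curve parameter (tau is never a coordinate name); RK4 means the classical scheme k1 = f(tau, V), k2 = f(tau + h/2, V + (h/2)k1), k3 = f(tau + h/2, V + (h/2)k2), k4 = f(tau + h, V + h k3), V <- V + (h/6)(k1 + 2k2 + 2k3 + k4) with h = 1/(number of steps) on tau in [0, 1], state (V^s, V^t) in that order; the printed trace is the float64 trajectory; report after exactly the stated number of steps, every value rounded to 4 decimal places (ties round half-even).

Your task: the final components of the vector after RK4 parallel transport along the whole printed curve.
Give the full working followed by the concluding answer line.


gamma'(tau) = (-1, -2/3); f(tau, V)^k = -Gamma^k_ij(gamma(tau)) gamma'^i(tau) V^j; h = 1/4; intermediate values shown to 6 dp
curve data and Christoffel symbols at the stage parameters:
  tau = 0.000000: gamma = (-0.250000, -0.250000), gamma' = (-1.000000, -0.666667); Gamma_sss = 0.000000, Gamma_sst = 0.000000, Gamma_stt = 0.000000, Gamma_tss = 0.000000, Gamma_tst = 0.000000, Gamma_ttt = 0.000000
  tau = 0.125000: gamma = (-0.375000, -0.333333), gamma' = (-1.000000, -0.666667); Gamma_sss = 0.000000, Gamma_sst = 0.000000, Gamma_stt = 0.000000, Gamma_tss = 0.000000, Gamma_tst = 0.000000, Gamma_ttt = 0.000000
  tau = 0.250000: gamma = (-0.500000, -0.416667), gamma' = (-1.000000, -0.666667); Gamma_sss = 0.000000, Gamma_sst = 0.000000, Gamma_stt = 0.000000, Gamma_tss = 0.000000, Gamma_tst = 0.000000, Gamma_ttt = 0.000000
  tau = 0.375000: gamma = (-0.625000, -0.500000), gamma' = (-1.000000, -0.666667); Gamma_sss = 0.000000, Gamma_sst = 0.000000, Gamma_stt = 0.000000, Gamma_tss = 0.000000, Gamma_tst = 0.000000, Gamma_ttt = 0.000000
  tau = 0.500000: gamma = (-0.750000, -0.583333), gamma' = (-1.000000, -0.666667); Gamma_sss = 0.000000, Gamma_sst = 0.000000, Gamma_stt = 0.000000, Gamma_tss = 0.000000, Gamma_tst = 0.000000, Gamma_ttt = 0.000000
  tau = 0.625000: gamma = (-0.875000, -0.666667), gamma' = (-1.000000, -0.666667); Gamma_sss = 0.000000, Gamma_sst = 0.000000, Gamma_stt = 0.000000, Gamma_tss = 0.000000, Gamma_tst = 0.000000, Gamma_ttt = 0.000000
  tau = 0.750000: gamma = (-1.000000, -0.750000), gamma' = (-1.000000, -0.666667); Gamma_sss = 0.000000, Gamma_sst = 0.000000, Gamma_stt = 0.000000, Gamma_tss = 0.000000, Gamma_tst = 0.000000, Gamma_ttt = 0.000000
  tau = 0.875000: gamma = (-1.125000, -0.833333), gamma' = (-1.000000, -0.666667); Gamma_sss = 0.000000, Gamma_sst = 0.000000, Gamma_stt = 0.000000, Gamma_tss = 0.000000, Gamma_tst = 0.000000, Gamma_ttt = 0.000000
  tau = 1.000000: gamma = (-1.250000, -0.916667), gamma' = (-1.000000, -0.666667); Gamma_sss = 0.000000, Gamma_sst = 0.000000, Gamma_stt = 0.000000, Gamma_tss = 0.000000, Gamma_tst = 0.000000, Gamma_ttt = 0.000000
step 0: V^s = 1.2500, V^t = 1.5000
step 1: k1 = (0.000000, 0.000000), k2 = (0.000000, 0.000000), k3 = (0.000000, 0.000000), k4 = (0.000000, 0.000000); V <- V + (h/6)(k1 + 2k2 + 2k3 + k4): V^s = 1.2500, V^t = 1.5000
step 2: k1 = (0.000000, 0.000000), k2 = (0.000000, 0.000000), k3 = (0.000000, 0.000000), k4 = (0.000000, 0.000000); V <- V + (h/6)(k1 + 2k2 + 2k3 + k4): V^s = 1.2500, V^t = 1.5000
step 3: k1 = (0.000000, 0.000000), k2 = (0.000000, 0.000000), k3 = (0.000000, 0.000000), k4 = (0.000000, 0.000000); V <- V + (h/6)(k1 + 2k2 + 2k3 + k4): V^s = 1.2500, V^t = 1.5000
step 4: k1 = (0.000000, 0.000000), k2 = (0.000000, 0.000000), k3 = (0.000000, 0.000000), k4 = (0.000000, 0.000000); V <- V + (h/6)(k1 + 2k2 + 2k3 + k4): V^s = 1.2500, V^t = 1.5000

Answer: V^s = 1.2500, V^t = 1.5000


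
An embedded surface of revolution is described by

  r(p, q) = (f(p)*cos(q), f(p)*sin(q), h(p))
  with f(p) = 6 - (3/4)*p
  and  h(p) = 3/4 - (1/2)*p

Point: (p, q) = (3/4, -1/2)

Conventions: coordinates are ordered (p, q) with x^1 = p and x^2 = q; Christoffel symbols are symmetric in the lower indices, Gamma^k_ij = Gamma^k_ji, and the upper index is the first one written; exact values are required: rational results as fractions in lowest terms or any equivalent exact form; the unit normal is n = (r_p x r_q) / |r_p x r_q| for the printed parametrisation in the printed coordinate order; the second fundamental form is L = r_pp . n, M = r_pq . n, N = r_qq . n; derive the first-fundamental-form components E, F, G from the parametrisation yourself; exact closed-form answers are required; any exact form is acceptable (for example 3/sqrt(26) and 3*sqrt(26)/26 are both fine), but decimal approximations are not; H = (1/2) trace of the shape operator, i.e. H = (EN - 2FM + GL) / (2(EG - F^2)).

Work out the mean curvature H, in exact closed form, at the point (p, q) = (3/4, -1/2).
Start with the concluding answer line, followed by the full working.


Answer: H = -16*sqrt(13)/1131

f = 87/16, f' = -3/4, f'' = 0, h' = -1/2, h'' = 0
E = 13/16, F = 0, G = 7569/256; answer radicand W^2 = 13/16
unnormalised second-form numerators: l = 0, m = 0, n = -87/32; L = l/sqrt(13/16), and similarly M = m/sqrt(W^2), N = n/sqrt(W^2)
H = (E*n - 2*F*m + G*l) / (2*(EG - F^2)*sqrt(W^2)); E*n - 2*F*m + G*l = -1131/512, EG - F^2 = 98397/4096, so H = (-4/87)/sqrt(13/16)


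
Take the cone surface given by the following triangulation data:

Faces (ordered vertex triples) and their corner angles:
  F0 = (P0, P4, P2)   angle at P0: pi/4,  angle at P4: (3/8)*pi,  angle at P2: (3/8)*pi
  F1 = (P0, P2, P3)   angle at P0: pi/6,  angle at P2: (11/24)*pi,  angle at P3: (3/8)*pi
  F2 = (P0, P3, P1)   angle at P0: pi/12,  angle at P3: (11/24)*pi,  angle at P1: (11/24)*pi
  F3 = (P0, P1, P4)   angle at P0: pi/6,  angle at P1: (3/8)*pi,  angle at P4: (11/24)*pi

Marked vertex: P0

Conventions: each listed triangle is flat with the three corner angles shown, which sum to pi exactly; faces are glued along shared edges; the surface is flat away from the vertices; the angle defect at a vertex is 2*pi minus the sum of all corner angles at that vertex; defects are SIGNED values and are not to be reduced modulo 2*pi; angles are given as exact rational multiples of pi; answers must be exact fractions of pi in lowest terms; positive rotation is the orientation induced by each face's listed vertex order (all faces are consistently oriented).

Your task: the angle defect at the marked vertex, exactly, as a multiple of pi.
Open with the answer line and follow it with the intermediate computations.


Answer: defect(P0) = (4/3)*pi

Sum of corner angles at P0: (2/3)*pi
defect = 2*pi - (2/3)*pi


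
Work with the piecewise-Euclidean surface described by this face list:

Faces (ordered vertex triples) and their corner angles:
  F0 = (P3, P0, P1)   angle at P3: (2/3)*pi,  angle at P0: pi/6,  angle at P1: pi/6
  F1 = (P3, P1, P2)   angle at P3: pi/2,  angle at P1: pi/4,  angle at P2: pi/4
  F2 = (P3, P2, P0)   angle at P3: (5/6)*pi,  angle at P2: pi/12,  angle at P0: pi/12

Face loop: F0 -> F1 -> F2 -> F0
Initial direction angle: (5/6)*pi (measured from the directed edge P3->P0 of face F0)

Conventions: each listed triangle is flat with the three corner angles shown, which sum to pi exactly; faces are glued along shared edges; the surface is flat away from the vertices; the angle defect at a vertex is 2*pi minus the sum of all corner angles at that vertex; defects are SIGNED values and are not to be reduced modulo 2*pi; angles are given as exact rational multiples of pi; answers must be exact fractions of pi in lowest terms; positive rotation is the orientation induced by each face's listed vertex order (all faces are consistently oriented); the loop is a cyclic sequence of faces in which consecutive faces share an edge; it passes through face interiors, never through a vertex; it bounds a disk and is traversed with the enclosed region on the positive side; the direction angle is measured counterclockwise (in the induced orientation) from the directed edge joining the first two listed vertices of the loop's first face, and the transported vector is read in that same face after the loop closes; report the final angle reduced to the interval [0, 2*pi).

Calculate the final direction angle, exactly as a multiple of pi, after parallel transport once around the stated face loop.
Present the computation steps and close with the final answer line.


enclosed vertex P3: corner angles sum to 2*pi, defect = 2*pi - 2*pi = 0
by Gauss-Bonnet the loop rotates the vector by the enclosed defect sum (positive orientation, mod 2*pi)
final angle = (5/6)*pi + 0 = (5/6)*pi (mod 2*pi)

Answer: final direction angle = (5/6)*pi


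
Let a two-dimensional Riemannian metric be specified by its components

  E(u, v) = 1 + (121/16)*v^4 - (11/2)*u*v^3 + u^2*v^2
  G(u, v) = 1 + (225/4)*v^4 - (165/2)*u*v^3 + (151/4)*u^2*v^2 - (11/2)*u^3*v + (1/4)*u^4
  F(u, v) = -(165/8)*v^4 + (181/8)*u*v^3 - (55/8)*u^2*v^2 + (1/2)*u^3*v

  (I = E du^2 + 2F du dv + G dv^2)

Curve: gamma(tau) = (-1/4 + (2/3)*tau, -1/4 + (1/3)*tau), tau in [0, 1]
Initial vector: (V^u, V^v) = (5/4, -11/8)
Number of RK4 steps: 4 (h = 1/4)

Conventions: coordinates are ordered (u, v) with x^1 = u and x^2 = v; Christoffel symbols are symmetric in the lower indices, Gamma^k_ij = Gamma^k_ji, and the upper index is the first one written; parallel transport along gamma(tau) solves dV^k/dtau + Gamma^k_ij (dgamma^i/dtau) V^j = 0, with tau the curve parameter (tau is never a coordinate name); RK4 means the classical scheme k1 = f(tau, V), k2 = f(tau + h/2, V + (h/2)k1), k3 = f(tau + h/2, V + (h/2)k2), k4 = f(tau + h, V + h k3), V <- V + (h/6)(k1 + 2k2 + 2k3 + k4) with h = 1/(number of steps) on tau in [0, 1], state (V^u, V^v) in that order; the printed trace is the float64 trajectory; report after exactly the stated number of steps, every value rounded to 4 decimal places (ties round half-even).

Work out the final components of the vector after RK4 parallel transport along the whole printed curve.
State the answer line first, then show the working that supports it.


Answer: V^u = 1.2618, V^v = -1.4057

gamma'(tau) = (2/3, 1/3); f(tau, V)^k = -Gamma^k_ij(gamma(tau)) gamma'^i(tau) V^j; h = 1/4; intermediate values shown to 6 dp
curve data and Christoffel symbols at the stage parameters:
  tau = 0.000000: gamma = (-0.250000, -0.250000), gamma' = (0.666667, 0.333333); Gamma_uuu = 0.026384, Gamma_uuv = -0.118728, Gamma_uvv = 0.250648, Gamma_vuu = -0.037691, Gamma_vuv = 0.169611, Gamma_vvv = -0.358068
  tau = 0.125000: gamma = (-0.166667, -0.208333), gamma' = (0.666667, 0.333333); Gamma_uuu = 0.017132, Gamma_uuv = -0.080521, Gamma_uvv = 0.181601, Gamma_vuu = -0.030047, Gamma_vuv = 0.141222, Gamma_vvv = -0.318500
  tau = 0.250000: gamma = (-0.083333, -0.166667), gamma' = (0.666667, 0.333333); Gamma_uuu = 0.010190, Gamma_uuv = -0.050950, Gamma_uvv = 0.124828, Gamma_vuu = -0.022078, Gamma_vuv = 0.110392, Gamma_vvv = -0.270460
  tau = 0.375000: gamma = (0.000000, -0.125000), gamma' = (0.666667, 0.333333); Gamma_uuu = 0.005289, Gamma_uuv = -0.029088, Gamma_uvv = 0.079330, Gamma_vuu = -0.014424, Gamma_vuv = 0.079330, Gamma_vvv = -0.216356
  tau = 0.500000: gamma = (0.083333, -0.083333), gamma' = (0.666667, 0.333333); Gamma_uuu = 0.002150, Gamma_uuv = -0.013974, Gamma_uvv = 0.044071, Gamma_vuu = -0.007739, Gamma_vuv = 0.050305, Gamma_vvv = -0.158654
  tau = 0.625000: gamma = (0.166667, -0.041667), gamma' = (0.666667, 0.333333); Gamma_uuu = 0.000486, Gamma_uuv = -0.004618, Gamma_uvv = 0.017988, Gamma_vuu = -0.002701, Gamma_vuv = 0.025658, Gamma_vvv = -0.099932
  tau = 0.750000: gamma = (0.250000, 0.000000), gamma' = (0.666667, 0.333333); Gamma_uuu = 0.000000, Gamma_uuv = 0.000000, Gamma_uvv = 0.000000, Gamma_vuu = 0.000000, Gamma_vuv = 0.007805, Gamma_vvv = -0.042927
  tau = 0.875000: gamma = (0.333333, 0.041667), gamma' = (0.666667, 0.333333); Gamma_uuu = 0.000380, Gamma_uuv = 0.000949, Gamma_uvv = -0.011012, Gamma_vuu = -0.000325, Gamma_vuv = -0.000814, Gamma_vvv = 0.009439
  tau = 1.000000: gamma = (0.416667, 0.083333), gamma' = (0.666667, 0.333333); Gamma_uuu = 0.001298, Gamma_uuv = -0.000649, Gamma_uvv = -0.016228, Gamma_vuu = -0.004327, Gamma_vuv = 0.002164, Gamma_vvv = 0.054094
step 0: V^u = 1.2500, V^v = -1.3750
step 1: k1 = (0.033530, -0.047899), k2 = (0.028802, -0.050514), k3 = (0.028795, -0.050502), k4 = (0.023416, -0.050734); V <- V + (h/6)(k1 + 2k2 + 2k3 + k4): V^u = 1.2572, V^v = -1.3875
step 2: k1 = (0.023415, -0.050732), k2 = (0.017604, -0.048011), k3 = (0.017597, -0.047992), k4 = (0.011590, -0.041724); V <- V + (h/6)(k1 + 2k2 + 2k3 + k4): V^u = 1.2616, V^v = -1.3994
step 3: k1 = (0.011589, -0.041721), k2 = (0.005632, -0.031290), k3 = (0.005627, -0.031264), k4 = (0.000000, -0.016099); V <- V + (h/6)(k1 + 2k2 + 2k3 + k4): V^u = 1.2630, V^v = -1.4070
step 4: k1 = (0.000000, -0.016098), k2 = (-0.005000, 0.004285), k3 = (-0.004992, 0.004278), k4 = (-0.009033, 0.030109); V <- V + (h/6)(k1 + 2k2 + 2k3 + k4): V^u = 1.2618, V^v = -1.4057


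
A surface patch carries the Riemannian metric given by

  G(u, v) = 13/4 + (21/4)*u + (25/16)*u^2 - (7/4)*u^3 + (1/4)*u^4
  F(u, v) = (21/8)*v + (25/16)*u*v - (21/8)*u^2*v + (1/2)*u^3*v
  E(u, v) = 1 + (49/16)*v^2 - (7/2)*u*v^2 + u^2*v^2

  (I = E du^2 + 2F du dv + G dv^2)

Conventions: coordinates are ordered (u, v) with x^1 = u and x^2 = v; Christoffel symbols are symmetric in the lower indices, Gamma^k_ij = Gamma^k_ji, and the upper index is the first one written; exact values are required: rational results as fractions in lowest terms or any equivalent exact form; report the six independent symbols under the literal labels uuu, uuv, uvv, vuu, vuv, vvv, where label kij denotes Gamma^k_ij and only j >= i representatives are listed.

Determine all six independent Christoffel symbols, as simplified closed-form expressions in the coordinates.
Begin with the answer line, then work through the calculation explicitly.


Answer: Gamma_uuu = (16*u*v^2 - 28*v^2)/(4*u^4 - 28*u^3 + 16*u^2*v^2 + 25*u^2 - 56*u*v^2 + 84*u + 49*v^2 + 52), Gamma_uuv = (16*u^2*v - 56*u*v + 49*v)/(4*u^4 - 28*u^3 + 16*u^2*v^2 + 25*u^2 - 56*u*v^2 + 84*u + 49*v^2 + 52), Gamma_uvv = 0, Gamma_vuu = (8*u^2*v - 28*u*v - 24*v)/(4*u^4 - 28*u^3 + 16*u^2*v^2 + 25*u^2 - 56*u*v^2 + 84*u + 49*v^2 + 52), Gamma_vuv = (8*u^3 - 42*u^2 + 25*u + 42)/(4*u^4 - 28*u^3 + 16*u^2*v^2 + 25*u^2 - 56*u*v^2 + 84*u + 49*v^2 + 52), Gamma_vvv = 0

E = 1 + (49/16)*v^2 - (7/2)*u*v^2 + u^2*v^2; F = (21/8)*v + (25/16)*u*v - (21/8)*u^2*v + (1/2)*u^3*v; G = 13/4 + (21/4)*u + (25/16)*u^2 - (7/4)*u^3 + (1/4)*u^4
Gamma^k_ij = (1/2) g^{kl} (d_i g_jl + d_j g_il - d_l g_ij), with g^inv = (1/(EG-F^2)) [[G, -F], [-F, E]]
first partials: E_u = -(7/2)*v^2 + 2*u*v^2, E_v = (49/8)*v - 7*u*v + 2*u^2*v, F_u = (25/16)*v - (21/4)*u*v + (3/2)*u^2*v, F_v = 21/8 + (25/16)*u - (21/8)*u^2 + (1/2)*u^3, G_u = 21/4 + (25/8)*u - (21/4)*u^2 + u^3, G_v = 0
D = EG - F^2 = 13/4 + (21/4)*u + (49/16)*v^2 + (25/16)*u^2 - (7/2)*u*v^2 - (7/4)*u^3 + u^2*v^2 + (1/4)*u^4
expanded: Gamma^u_uu = (G E_u - 2F F_u + F E_v)/(2D), Gamma^u_uv = (G E_v - F G_u)/(2D), Gamma^u_vv = (2G F_v - G G_u - F G_v)/(2D), Gamma^v_uu = (2E F_u - E E_v - F E_u)/(2D), Gamma^v_uv = (E G_u - F E_v)/(2D), Gamma^v_vv = (E G_v - 2F F_v + F G_u)/(2D); substitute and cancel common factors


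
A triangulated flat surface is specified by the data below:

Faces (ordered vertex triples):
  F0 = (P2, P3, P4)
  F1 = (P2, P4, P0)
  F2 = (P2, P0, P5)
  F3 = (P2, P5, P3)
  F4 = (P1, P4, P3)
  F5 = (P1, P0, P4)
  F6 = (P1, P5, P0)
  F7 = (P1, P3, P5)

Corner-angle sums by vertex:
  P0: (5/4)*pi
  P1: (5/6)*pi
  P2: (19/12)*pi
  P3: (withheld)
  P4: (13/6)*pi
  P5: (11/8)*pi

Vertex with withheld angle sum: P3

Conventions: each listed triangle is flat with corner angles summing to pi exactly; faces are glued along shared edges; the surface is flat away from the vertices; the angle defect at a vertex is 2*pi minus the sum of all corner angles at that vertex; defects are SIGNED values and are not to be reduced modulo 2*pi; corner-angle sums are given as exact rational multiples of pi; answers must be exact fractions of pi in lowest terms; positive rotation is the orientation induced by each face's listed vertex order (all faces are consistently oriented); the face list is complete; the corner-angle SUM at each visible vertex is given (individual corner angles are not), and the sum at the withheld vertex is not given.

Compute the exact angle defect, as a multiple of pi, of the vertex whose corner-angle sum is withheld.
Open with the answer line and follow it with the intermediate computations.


Answer: defect(P3) = (29/24)*pi

V = 6, E = 12, F = 8; chi = V - E + F = 2
Gauss-Bonnet: total defect = 2*pi*chi = 4*pi; visible defects sum to (67/24)*pi


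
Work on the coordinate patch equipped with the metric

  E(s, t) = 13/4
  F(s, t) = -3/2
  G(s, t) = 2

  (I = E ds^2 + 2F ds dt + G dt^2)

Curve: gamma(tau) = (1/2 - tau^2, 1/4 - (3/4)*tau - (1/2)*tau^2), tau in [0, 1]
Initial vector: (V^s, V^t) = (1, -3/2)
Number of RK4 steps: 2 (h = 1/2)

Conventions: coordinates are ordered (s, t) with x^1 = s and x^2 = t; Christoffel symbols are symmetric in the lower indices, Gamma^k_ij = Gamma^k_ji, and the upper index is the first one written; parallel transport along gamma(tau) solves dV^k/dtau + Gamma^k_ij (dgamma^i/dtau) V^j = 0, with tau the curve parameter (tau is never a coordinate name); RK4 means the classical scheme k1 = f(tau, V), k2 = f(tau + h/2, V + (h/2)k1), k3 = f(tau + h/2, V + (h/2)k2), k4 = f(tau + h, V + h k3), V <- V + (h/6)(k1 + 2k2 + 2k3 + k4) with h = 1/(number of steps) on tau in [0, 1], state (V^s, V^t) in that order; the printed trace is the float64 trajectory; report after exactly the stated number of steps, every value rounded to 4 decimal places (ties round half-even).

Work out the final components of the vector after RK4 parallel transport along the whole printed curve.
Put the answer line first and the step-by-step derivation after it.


Answer: V^s = 1.0000, V^t = -1.5000

gamma'(tau) = (-2*tau, -3/4 - tau); f(tau, V)^k = -Gamma^k_ij(gamma(tau)) gamma'^i(tau) V^j; h = 1/2; intermediate values shown to 6 dp
curve data and Christoffel symbols at the stage parameters:
  tau = 0.000000: gamma = (0.500000, 0.250000), gamma' = (0.000000, -0.750000); Gamma_sss = 0.000000, Gamma_sst = 0.000000, Gamma_stt = 0.000000, Gamma_tss = 0.000000, Gamma_tst = 0.000000, Gamma_ttt = 0.000000
  tau = 0.250000: gamma = (0.437500, 0.031250), gamma' = (-0.500000, -1.000000); Gamma_sss = 0.000000, Gamma_sst = 0.000000, Gamma_stt = 0.000000, Gamma_tss = 0.000000, Gamma_tst = 0.000000, Gamma_ttt = 0.000000
  tau = 0.500000: gamma = (0.250000, -0.250000), gamma' = (-1.000000, -1.250000); Gamma_sss = 0.000000, Gamma_sst = 0.000000, Gamma_stt = 0.000000, Gamma_tss = 0.000000, Gamma_tst = 0.000000, Gamma_ttt = 0.000000
  tau = 0.750000: gamma = (-0.062500, -0.593750), gamma' = (-1.500000, -1.500000); Gamma_sss = 0.000000, Gamma_sst = 0.000000, Gamma_stt = 0.000000, Gamma_tss = 0.000000, Gamma_tst = 0.000000, Gamma_ttt = 0.000000
  tau = 1.000000: gamma = (-0.500000, -1.000000), gamma' = (-2.000000, -1.750000); Gamma_sss = 0.000000, Gamma_sst = 0.000000, Gamma_stt = 0.000000, Gamma_tss = 0.000000, Gamma_tst = 0.000000, Gamma_ttt = 0.000000
step 0: V^s = 1.0000, V^t = -1.5000
step 1: k1 = (0.000000, 0.000000), k2 = (0.000000, 0.000000), k3 = (0.000000, 0.000000), k4 = (0.000000, 0.000000); V <- V + (h/6)(k1 + 2k2 + 2k3 + k4): V^s = 1.0000, V^t = -1.5000
step 2: k1 = (0.000000, 0.000000), k2 = (0.000000, 0.000000), k3 = (0.000000, 0.000000), k4 = (0.000000, 0.000000); V <- V + (h/6)(k1 + 2k2 + 2k3 + k4): V^s = 1.0000, V^t = -1.5000


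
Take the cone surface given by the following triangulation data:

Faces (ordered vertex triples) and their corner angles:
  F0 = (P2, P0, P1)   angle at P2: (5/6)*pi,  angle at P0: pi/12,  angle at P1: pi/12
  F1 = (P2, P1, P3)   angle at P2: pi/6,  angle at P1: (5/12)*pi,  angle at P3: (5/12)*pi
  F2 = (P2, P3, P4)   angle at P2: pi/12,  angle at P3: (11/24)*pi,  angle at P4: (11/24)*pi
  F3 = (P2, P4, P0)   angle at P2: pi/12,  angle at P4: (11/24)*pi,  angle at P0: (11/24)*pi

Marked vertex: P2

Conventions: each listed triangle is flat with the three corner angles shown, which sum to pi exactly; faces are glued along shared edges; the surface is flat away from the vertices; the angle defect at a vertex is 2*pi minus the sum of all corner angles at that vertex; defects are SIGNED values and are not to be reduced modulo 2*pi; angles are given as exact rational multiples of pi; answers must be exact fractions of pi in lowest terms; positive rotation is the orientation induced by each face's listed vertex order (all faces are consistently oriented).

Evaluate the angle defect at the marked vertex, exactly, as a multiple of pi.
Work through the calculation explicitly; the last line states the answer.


Sum of corner angles at P2: (7/6)*pi
defect = 2*pi - (7/6)*pi

Answer: defect(P2) = (5/6)*pi


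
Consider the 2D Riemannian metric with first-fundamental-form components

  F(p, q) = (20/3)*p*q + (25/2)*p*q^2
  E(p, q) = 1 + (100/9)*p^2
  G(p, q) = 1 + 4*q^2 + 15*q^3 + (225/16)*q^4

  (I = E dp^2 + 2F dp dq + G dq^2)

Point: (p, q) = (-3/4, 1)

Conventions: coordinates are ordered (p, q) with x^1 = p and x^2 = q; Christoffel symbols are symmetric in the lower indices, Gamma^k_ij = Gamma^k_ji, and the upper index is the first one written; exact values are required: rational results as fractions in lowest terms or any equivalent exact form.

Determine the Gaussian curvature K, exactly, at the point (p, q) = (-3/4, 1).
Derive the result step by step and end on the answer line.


E = 29/4, F = -115/8, G = 545/16, EG - F^2 = 645/16 at the point
E_p = -50/3, E_q = 0, F_p = 115/6, F_q = -95/4, G_p = 0, G_q = 437/4
E_qq = 0, F_pq = 95/3, G_pp = 0
Apply the Brioschi formula K = (det M1 - det M2)/(EG - F^2)^2 over the derivative matrices of E, F, G.
M1 = [[-E_qq/2 + F_pq - G_pp/2, E_p/2, F_p - E_q/2], [F_q - G_p/2, E, F], [G_q/2, F, G]] = [[95/3, -25/3, 115/6], [-95/4, 29/4, -115/8], [437/8, -115/8, 545/16]]; det M1 = 95/3
M2 = [[0, E_q/2, G_p/2], [E_q/2, E, F], [G_p/2, F, G]] = [[0, 0, 0], [0, 29/4, -115/8], [0, -115/8, 545/16]]; det M2 = 0
det M1 - det M2 = 95/3; K = 95/3 / (645/16)^2 = 4864/249615

Answer: K = 4864/249615


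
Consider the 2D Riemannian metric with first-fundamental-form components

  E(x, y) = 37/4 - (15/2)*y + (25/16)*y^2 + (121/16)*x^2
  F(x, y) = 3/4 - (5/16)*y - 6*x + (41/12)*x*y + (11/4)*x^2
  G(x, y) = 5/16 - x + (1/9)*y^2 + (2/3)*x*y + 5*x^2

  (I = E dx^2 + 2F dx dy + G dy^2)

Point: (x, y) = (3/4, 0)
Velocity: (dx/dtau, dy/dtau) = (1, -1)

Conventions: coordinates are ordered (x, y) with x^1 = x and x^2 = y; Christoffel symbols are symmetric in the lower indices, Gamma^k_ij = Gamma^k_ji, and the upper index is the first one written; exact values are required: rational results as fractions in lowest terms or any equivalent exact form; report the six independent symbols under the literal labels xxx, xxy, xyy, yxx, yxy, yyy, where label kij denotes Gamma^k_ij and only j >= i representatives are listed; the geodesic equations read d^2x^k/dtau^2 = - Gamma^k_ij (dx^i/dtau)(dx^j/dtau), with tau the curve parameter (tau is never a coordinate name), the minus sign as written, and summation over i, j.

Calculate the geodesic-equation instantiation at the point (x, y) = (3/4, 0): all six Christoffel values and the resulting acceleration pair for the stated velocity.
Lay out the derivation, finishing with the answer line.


E = 3457/256, F = -141/64, G = 19/8 at the point
E_x = 363/32, E_y = -15/2, F_x = -15/8, F_y = 9/4, G_x = 13/2, G_y = 1/2
EG - F^2 = 111485/4096;  g^inv = (4096/111485) * [[19/8, 141/64], [141/64, 3457/256]]
first-kind symbols [ij,l] = (1/2)(d_i g_jl + d_j g_il - d_l g_ij): [xx,x] = E_x/2 = 363/64, [xx,y] = F_x - E_y/2 = 15/8, [xy,x] = E_y/2 = -15/4, [xy,y] = G_x/2 = 13/4, [yy,x] = F_y - G_x/2 = -1, [yy,y] = G_y/2 = 1/4
Gamma^x_ij = (G*[ij,x] - F*[ij,y])/(EG - F^2), Gamma^y_ij = (E*[ij,y] - F*[ij,x])/(EG - F^2)
Gamma_xxx = 72096/111485, Gamma_xxy = -7152/111485, Gamma_xyy = -7472/111485, Gamma_yxx = 154893/111485, Gamma_yxy = 145924/111485, Gamma_yyy = 4804/111485
d^2x/dtau^2 = -(Gamma_xxx*(1)^2 + 2*Gamma_xxy*(1)*(-1) + Gamma_xyy*(-1)^2) = -78928/111485
d^2y/dtau^2 = -(Gamma_yxx*(1)^2 + 2*Gamma_yxy*(1)*(-1) + Gamma_yyy*(-1)^2) = 132151/111485

Answer: Gamma_xxx = 72096/111485, Gamma_xxy = -7152/111485, Gamma_xyy = -7472/111485, Gamma_yxx = 154893/111485, Gamma_yxy = 145924/111485, Gamma_yyy = 4804/111485; accelerations (d^2x/dtau^2, d^2y/dtau^2) = (-78928/111485, 132151/111485)


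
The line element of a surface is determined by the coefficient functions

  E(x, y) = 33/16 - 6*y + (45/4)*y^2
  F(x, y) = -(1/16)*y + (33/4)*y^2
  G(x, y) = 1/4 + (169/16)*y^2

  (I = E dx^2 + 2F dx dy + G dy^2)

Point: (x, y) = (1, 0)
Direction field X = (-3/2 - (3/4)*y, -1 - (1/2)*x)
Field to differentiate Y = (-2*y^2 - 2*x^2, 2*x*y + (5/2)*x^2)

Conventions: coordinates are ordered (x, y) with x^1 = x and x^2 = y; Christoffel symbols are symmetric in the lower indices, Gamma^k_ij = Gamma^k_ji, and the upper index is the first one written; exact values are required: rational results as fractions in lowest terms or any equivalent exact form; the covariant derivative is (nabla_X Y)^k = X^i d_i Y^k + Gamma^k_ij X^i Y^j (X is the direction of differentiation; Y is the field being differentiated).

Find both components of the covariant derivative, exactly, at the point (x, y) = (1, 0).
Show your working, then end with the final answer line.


E = 33/16, F = 0, G = 1/4 at the point
E_x = 0, E_y = -6, F_x = 0, F_y = -1/16, G_x = 0, G_y = 0
EG - F^2 = 33/64;  g^inv = (64/33) * [[1/4, 0], [0, 33/16]]
first-kind symbols [ij,l] = (1/2)(d_i g_jl + d_j g_il - d_l g_ij): [xx,x] = E_x/2 = 0, [xx,y] = F_x - E_y/2 = 3, [xy,x] = E_y/2 = -3, [xy,y] = G_x/2 = 0, [yy,x] = F_y - G_x/2 = -1/16, [yy,y] = G_y/2 = 0
Gamma^x_ij = (G*[ij,x] - F*[ij,y])/(EG - F^2), Gamma^y_ij = (E*[ij,y] - F*[ij,x])/(EG - F^2)
Gamma_xxx = 0, Gamma_xxy = -16/11, Gamma_xyy = -1/33, Gamma_yxx = 12, Gamma_yxy = 0, Gamma_yyy = 0
X = (-3/2, -3/2), Y = (-2, 5/2) at the point

Answer: (nabla_X Y)^x = 317/44, (nabla_X Y)^y = 51/2


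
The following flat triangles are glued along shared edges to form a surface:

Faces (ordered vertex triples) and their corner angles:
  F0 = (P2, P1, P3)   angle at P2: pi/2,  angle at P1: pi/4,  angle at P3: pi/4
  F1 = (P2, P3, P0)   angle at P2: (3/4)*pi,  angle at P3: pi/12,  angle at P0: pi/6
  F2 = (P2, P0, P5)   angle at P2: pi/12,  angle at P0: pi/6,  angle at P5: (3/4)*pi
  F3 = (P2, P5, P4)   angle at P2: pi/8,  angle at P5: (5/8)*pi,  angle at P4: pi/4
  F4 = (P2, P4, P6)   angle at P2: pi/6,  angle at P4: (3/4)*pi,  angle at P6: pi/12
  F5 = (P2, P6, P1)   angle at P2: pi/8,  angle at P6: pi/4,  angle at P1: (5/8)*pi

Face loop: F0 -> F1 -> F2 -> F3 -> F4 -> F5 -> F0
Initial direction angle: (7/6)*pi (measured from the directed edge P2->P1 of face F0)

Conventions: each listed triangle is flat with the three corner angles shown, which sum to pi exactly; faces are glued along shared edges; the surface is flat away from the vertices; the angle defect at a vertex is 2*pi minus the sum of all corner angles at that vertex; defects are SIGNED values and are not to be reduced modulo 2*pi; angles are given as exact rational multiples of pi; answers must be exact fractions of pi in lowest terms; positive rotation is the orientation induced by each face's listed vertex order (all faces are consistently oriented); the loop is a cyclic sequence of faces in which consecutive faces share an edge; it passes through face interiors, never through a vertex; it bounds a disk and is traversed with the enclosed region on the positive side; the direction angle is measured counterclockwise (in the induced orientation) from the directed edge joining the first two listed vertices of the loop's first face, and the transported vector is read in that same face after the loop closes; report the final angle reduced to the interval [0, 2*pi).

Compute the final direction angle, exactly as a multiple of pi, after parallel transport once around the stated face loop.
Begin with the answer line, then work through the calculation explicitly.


Answer: final direction angle = (17/12)*pi

enclosed vertex P2: corner angles sum to (7/4)*pi, defect = 2*pi - (7/4)*pi = pi/4
summing the enclosed defects onto the initial angle, mod 2*pi in the induced orientation:
final angle = (7/6)*pi + pi/4 = (17/12)*pi (mod 2*pi)


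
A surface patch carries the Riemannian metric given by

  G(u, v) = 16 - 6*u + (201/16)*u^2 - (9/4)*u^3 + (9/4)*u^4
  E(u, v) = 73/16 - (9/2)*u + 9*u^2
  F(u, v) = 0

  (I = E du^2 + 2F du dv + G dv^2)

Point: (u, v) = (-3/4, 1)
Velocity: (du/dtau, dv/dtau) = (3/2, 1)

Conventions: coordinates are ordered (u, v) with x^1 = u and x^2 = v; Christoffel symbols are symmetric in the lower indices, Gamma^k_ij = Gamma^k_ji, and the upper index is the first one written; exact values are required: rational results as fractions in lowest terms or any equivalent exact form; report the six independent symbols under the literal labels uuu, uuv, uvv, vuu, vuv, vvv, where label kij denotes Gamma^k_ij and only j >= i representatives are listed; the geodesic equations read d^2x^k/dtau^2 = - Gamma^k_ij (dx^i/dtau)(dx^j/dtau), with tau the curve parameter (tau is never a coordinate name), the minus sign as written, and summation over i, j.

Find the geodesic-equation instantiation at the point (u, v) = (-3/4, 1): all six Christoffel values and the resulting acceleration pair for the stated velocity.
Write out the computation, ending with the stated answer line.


E = 13, F = 0, G = 29929/1024 at the point
E_u = -18, E_v = 0, F_u = 0, F_v = 0, G_u = -519/16, G_v = 0
EG - F^2 = 389077/1024;  g^inv = (1024/389077) * [[29929/1024, 0], [0, 13]]
first-kind symbols [ij,l] = (1/2)(d_i g_jl + d_j g_il - d_l g_ij): [uu,u] = E_u/2 = -9, [uu,v] = F_u - E_v/2 = 0, [uv,u] = E_v/2 = 0, [uv,v] = G_u/2 = -519/32, [vv,u] = F_v - G_u/2 = 519/32, [vv,v] = G_v/2 = 0
Gamma^u_ij = (G*[ij,u] - F*[ij,v])/(EG - F^2), Gamma^v_ij = (E*[ij,v] - F*[ij,u])/(EG - F^2)
Gamma_uuu = -9/13, Gamma_uuv = 0, Gamma_uvv = 519/416, Gamma_vuu = 0, Gamma_vuv = -96/173, Gamma_vvv = 0
d^2u/dtau^2 = -(Gamma_uuu*(3/2)^2 + 2*Gamma_uuv*(3/2)*(1) + Gamma_uvv*(1)^2) = 129/416
d^2v/dtau^2 = -(Gamma_vuu*(3/2)^2 + 2*Gamma_vuv*(3/2)*(1) + Gamma_vvv*(1)^2) = 288/173

Answer: Gamma_uuu = -9/13, Gamma_uuv = 0, Gamma_uvv = 519/416, Gamma_vuu = 0, Gamma_vuv = -96/173, Gamma_vvv = 0; accelerations (d^2u/dtau^2, d^2v/dtau^2) = (129/416, 288/173)


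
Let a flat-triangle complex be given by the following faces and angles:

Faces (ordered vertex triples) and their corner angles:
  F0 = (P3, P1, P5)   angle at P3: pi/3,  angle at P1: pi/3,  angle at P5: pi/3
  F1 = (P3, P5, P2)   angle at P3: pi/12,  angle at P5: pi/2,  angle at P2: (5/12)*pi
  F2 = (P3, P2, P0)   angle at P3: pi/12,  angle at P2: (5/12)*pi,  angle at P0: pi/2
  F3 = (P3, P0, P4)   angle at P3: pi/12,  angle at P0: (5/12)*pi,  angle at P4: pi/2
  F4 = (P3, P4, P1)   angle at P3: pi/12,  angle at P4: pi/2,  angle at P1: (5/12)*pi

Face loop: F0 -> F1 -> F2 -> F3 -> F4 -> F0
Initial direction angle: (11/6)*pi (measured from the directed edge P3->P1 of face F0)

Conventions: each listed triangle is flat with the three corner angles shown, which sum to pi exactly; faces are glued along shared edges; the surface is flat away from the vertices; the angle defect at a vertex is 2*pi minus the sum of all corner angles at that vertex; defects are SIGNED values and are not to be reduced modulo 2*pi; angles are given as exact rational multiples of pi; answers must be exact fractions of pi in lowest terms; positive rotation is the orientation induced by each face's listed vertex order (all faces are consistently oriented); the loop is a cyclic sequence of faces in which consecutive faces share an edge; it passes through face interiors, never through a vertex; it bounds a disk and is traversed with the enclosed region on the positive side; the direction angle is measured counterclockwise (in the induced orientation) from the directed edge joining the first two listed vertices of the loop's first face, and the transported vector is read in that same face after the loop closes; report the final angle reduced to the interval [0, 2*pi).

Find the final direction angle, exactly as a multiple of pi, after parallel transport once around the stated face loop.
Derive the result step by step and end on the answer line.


enclosed vertex P3: corner angles sum to (2/3)*pi, defect = 2*pi - (2/3)*pi = (4/3)*pi
the rotation equals the total enclosed defect, so the final angle is initial + defects (mod 2*pi)
final angle = (11/6)*pi + (4/3)*pi = (7/6)*pi (mod 2*pi)

Answer: final direction angle = (7/6)*pi


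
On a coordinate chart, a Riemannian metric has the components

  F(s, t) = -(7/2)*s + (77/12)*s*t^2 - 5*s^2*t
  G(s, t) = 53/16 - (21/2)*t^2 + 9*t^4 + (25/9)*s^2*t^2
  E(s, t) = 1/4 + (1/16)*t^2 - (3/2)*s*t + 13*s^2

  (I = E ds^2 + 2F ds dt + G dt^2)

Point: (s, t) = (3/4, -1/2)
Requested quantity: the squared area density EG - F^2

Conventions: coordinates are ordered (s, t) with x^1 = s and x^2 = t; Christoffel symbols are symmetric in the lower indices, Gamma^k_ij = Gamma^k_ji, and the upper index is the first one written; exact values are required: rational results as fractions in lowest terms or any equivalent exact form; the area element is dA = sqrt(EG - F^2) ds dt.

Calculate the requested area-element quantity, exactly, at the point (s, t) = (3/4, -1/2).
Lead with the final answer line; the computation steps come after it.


Answer: EG - F^2 = 3419/256

E = 521/64, F = -1/64, G = 105/64; EG - F^2 = 3419/256


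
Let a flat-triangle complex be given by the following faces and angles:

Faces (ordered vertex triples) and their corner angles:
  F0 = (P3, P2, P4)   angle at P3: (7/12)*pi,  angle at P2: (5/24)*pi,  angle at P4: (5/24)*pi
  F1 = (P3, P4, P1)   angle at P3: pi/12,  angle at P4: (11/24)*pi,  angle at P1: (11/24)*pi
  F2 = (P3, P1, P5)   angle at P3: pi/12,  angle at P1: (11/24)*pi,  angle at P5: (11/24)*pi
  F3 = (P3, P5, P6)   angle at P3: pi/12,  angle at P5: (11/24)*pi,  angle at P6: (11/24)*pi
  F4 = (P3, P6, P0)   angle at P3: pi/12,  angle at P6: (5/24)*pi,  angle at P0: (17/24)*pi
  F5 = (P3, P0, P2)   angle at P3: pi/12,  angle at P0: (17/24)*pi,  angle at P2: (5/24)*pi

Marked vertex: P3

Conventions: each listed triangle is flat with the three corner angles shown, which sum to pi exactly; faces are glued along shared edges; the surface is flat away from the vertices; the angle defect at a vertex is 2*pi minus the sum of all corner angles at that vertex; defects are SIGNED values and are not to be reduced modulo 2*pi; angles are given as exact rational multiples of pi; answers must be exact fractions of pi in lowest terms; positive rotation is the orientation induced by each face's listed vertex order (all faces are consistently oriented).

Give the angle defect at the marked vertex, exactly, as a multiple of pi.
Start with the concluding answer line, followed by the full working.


Answer: defect(P3) = pi

Sum of corner angles at P3: pi
defect = 2*pi - pi


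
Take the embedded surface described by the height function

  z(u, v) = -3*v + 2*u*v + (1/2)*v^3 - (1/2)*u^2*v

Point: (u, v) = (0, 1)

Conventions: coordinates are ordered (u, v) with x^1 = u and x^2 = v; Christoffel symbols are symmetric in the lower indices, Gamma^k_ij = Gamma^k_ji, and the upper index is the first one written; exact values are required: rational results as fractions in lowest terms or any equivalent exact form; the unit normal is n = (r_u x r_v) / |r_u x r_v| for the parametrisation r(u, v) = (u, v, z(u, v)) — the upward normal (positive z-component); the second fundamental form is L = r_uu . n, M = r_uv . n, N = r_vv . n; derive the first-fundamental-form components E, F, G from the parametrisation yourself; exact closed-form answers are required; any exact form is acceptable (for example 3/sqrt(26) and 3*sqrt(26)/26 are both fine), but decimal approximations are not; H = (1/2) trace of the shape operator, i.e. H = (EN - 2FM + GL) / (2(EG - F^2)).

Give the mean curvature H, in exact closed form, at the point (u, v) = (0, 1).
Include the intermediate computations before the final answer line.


z_u = 2, z_v = -3/2, z_uu = -1, z_uv = 2, z_vv = 3
E = 5, F = -3, G = 13/4; answer radicand W^2 = 29/4
unnormalised second-form numerators: l = -1, m = 2, n = 3; L = l/sqrt(29/4), and similarly M = m/sqrt(W^2), N = n/sqrt(W^2)
H = (E*n - 2*F*m + G*l) / (2*(EG - F^2)*sqrt(W^2)); E*n - 2*F*m + G*l = 95/4, EG - F^2 = 29/4, so H = (95/58)/sqrt(29/4)

Answer: H = 95*sqrt(29)/841


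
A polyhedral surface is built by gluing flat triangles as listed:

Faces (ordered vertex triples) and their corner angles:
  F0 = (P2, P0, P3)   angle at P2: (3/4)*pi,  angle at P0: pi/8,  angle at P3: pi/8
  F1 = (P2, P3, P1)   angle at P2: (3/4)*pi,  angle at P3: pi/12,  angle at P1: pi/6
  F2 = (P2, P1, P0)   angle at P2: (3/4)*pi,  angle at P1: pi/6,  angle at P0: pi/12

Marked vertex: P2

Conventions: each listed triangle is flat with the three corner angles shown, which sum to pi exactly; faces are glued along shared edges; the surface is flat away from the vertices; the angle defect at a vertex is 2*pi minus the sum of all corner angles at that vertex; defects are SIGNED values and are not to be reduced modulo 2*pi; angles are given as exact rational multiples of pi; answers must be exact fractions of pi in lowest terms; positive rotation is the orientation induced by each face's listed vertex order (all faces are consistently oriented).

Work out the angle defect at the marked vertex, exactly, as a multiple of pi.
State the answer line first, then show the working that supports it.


Answer: defect(P2) = -pi/4

Sum of corner angles at P2: (9/4)*pi
defect = 2*pi - (9/4)*pi
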